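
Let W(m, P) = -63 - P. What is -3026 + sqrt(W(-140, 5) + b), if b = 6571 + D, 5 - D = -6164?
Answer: -3026 + 24*sqrt(22) ≈ -2913.4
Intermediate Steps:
D = 6169 (D = 5 - 1*(-6164) = 5 + 6164 = 6169)
b = 12740 (b = 6571 + 6169 = 12740)
-3026 + sqrt(W(-140, 5) + b) = -3026 + sqrt((-63 - 1*5) + 12740) = -3026 + sqrt((-63 - 5) + 12740) = -3026 + sqrt(-68 + 12740) = -3026 + sqrt(12672) = -3026 + 24*sqrt(22)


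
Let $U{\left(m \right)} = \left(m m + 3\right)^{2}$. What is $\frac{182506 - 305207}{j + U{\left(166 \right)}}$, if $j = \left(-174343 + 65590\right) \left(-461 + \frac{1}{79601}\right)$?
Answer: $- \frac{9767122301}{64447645199261} \approx -0.00015155$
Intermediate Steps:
$U{\left(m \right)} = \left(3 + m^{2}\right)^{2}$ ($U{\left(m \right)} = \left(m^{2} + 3\right)^{2} = \left(3 + m^{2}\right)^{2}$)
$j = \frac{3990806613180}{79601}$ ($j = - 108753 \left(-461 + \frac{1}{79601}\right) = \left(-108753\right) \left(- \frac{36696060}{79601}\right) = \frac{3990806613180}{79601} \approx 5.0135 \cdot 10^{7}$)
$\frac{182506 - 305207}{j + U{\left(166 \right)}} = \frac{182506 - 305207}{\frac{3990806613180}{79601} + \left(3 + 166^{2}\right)^{2}} = - \frac{122701}{\frac{3990806613180}{79601} + \left(3 + 27556\right)^{2}} = - \frac{122701}{\frac{3990806613180}{79601} + 27559^{2}} = - \frac{122701}{\frac{3990806613180}{79601} + 759498481} = - \frac{122701}{\frac{64447645199261}{79601}} = \left(-122701\right) \frac{79601}{64447645199261} = - \frac{9767122301}{64447645199261}$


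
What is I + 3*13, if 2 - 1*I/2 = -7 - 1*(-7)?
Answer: 43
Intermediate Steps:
I = 4 (I = 4 - 2*(-7 - 1*(-7)) = 4 - 2*(-7 + 7) = 4 - 2*0 = 4 + 0 = 4)
I + 3*13 = 4 + 3*13 = 4 + 39 = 43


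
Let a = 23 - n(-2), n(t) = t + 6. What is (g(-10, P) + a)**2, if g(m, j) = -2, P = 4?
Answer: 289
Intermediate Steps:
n(t) = 6 + t
a = 19 (a = 23 - (6 - 2) = 23 - 4 = 19)
(g(-10, P) + a)**2 = (-2 + 19)**2 = 17**2 = 289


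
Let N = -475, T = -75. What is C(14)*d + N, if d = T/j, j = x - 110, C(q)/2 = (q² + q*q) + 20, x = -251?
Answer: -109675/361 ≈ -303.81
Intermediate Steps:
C(q) = 40 + 4*q² (C(q) = 2*((q² + q*q) + 20) = 2*((q² + q²) + 20) = 2*(2*q² + 20) = 2*(20 + 2*q²) = 40 + 4*q²)
j = -361 (j = -251 - 110 = -361)
d = 75/361 (d = -75/(-361) = -75*(-1/361) = 75/361 ≈ 0.20776)
C(14)*d + N = (40 + 4*14²)*(75/361) - 475 = (40 + 4*196)*(75/361) - 475 = (40 + 784)*(75/361) - 475 = 824*(75/361) - 475 = 61800/361 - 475 = -109675/361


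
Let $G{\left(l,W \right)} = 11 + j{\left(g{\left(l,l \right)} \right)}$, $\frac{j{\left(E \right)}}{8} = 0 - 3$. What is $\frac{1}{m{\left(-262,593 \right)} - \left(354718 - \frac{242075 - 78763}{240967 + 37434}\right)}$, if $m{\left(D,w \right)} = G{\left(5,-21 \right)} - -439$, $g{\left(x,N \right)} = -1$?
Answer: $- \frac{278401}{98635083780} \approx -2.8225 \cdot 10^{-6}$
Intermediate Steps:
$j{\left(E \right)} = -24$ ($j{\left(E \right)} = 8 \left(0 - 3\right) = 8 \left(-3\right) = -24$)
$G{\left(l,W \right)} = -13$ ($G{\left(l,W \right)} = 11 - 24 = -13$)
$m{\left(D,w \right)} = 426$ ($m{\left(D,w \right)} = -13 - -439 = -13 + 439 = 426$)
$\frac{1}{m{\left(-262,593 \right)} - \left(354718 - \frac{242075 - 78763}{240967 + 37434}\right)} = \frac{1}{426 - \left(354718 - \frac{242075 - 78763}{240967 + 37434}\right)} = \frac{1}{426 - \left(354718 - \frac{163312}{278401}\right)} = \frac{1}{426 + \left(163312 \cdot \frac{1}{278401} - 354718\right)} = \frac{1}{426 + \left(\frac{163312}{278401} - 354718\right)} = \frac{1}{426 - \frac{98753682606}{278401}} = \frac{1}{- \frac{98635083780}{278401}} = - \frac{278401}{98635083780}$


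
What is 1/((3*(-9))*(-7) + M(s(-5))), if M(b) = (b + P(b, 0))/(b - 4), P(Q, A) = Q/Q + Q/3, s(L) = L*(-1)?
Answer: 3/590 ≈ 0.0050847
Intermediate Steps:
s(L) = -L
P(Q, A) = 1 + Q/3 (P(Q, A) = 1 + Q*(1/3) = 1 + Q/3)
M(b) = (1 + 4*b/3)/(-4 + b) (M(b) = (b + (1 + b/3))/(b - 4) = (1 + 4*b/3)/(-4 + b))
1/((3*(-9))*(-7) + M(s(-5))) = 1/((3*(-9))*(-7) + (3 + 4*(-1*(-5)))/(3*(-4 - 1*(-5)))) = 1/(-27*(-7) + (3 + 4*5)/(3*(-4 + 5))) = 1/(189 + (1/3)*(3 + 20)/1) = 1/(189 + (1/3)*1*23) = 1/(189 + 23/3) = 1/(590/3) = 3/590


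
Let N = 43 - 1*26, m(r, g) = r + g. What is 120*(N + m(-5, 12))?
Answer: 2880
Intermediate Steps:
m(r, g) = g + r
N = 17 (N = 43 - 26 = 17)
120*(N + m(-5, 12)) = 120*(17 + (12 - 5)) = 120*(17 + 7) = 120*24 = 2880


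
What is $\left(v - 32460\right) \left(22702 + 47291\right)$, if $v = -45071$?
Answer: $-5426627283$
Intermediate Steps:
$\left(v - 32460\right) \left(22702 + 47291\right) = \left(-45071 - 32460\right) \left(22702 + 47291\right) = \left(-77531\right) 69993 = -5426627283$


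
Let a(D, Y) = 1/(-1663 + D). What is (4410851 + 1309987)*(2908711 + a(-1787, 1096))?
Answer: 9568152040441877/575 ≈ 1.6640e+13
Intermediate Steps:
(4410851 + 1309987)*(2908711 + a(-1787, 1096)) = (4410851 + 1309987)*(2908711 + 1/(-1663 - 1787)) = 5720838*(2908711 + 1/(-3450)) = 5720838*(2908711 - 1/3450) = 5720838*(10035052949/3450) = 9568152040441877/575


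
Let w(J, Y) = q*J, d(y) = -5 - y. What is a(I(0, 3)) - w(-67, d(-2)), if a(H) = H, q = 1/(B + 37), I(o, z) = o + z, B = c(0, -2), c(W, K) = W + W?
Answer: 178/37 ≈ 4.8108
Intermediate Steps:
c(W, K) = 2*W
B = 0 (B = 2*0 = 0)
q = 1/37 (q = 1/(0 + 37) = 1/37 ≈ 0.027027)
w(J, Y) = J/37
a(I(0, 3)) - w(-67, d(-2)) = (0 + 3) - (-67)/37 = 3 - 1*(-67/37) = 3 + 67/37 = 178/37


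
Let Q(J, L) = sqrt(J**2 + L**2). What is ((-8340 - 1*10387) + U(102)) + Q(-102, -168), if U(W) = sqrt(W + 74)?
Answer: -18727 + 4*sqrt(11) + 6*sqrt(1073) ≈ -18517.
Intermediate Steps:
U(W) = sqrt(74 + W)
((-8340 - 1*10387) + U(102)) + Q(-102, -168) = ((-8340 - 1*10387) + sqrt(74 + 102)) + sqrt((-102)**2 + (-168)**2) = ((-8340 - 10387) + sqrt(176)) + sqrt(10404 + 28224) = (-18727 + 4*sqrt(11)) + sqrt(38628) = (-18727 + 4*sqrt(11)) + 6*sqrt(1073) = -18727 + 4*sqrt(11) + 6*sqrt(1073)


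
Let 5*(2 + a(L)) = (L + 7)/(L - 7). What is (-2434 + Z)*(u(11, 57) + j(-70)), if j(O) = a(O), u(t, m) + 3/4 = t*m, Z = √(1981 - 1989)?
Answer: -167180507/110 + 137371*I*√2/110 ≈ -1.5198e+6 + 1766.1*I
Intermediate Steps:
Z = 2*I*√2 (Z = √(-8) = 2*I*√2 ≈ 2.8284*I)
u(t, m) = -¾ + m*t (u(t, m) = -¾ + t*m = -¾ + m*t)
a(L) = -2 + (7 + L)/(5*(-7 + L)) (a(L) = -2 + ((L + 7)/(L - 7))/5 = -2 + ((7 + L)/(-7 + L))/5 = -2 + (7 + L)/(5*(-7 + L)))
j(O) = (77 - 9*O)/(5*(-7 + O))
(-2434 + Z)*(u(11, 57) + j(-70)) = (-2434 + 2*I*√2)*((-¾ + 57*11) + (77 - 9*(-70))/(5*(-7 - 70))) = (-2434 + 2*I*√2)*((-¾ + 627) + (⅕)*(77 + 630)/(-77)) = (-2434 + 2*I*√2)*(2505/4 + (⅕)*(-1/77)*707) = (-2434 + 2*I*√2)*(2505/4 - 101/55) = (-2434 + 2*I*√2)*(137371/220) = -167180507/110 + 137371*I*√2/110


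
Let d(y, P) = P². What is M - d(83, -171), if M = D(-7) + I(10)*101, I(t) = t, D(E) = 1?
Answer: -28230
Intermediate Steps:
M = 1011 (M = 1 + 10*101 = 1 + 1010 = 1011)
M - d(83, -171) = 1011 - 1*(-171)² = 1011 - 1*29241 = 1011 - 29241 = -28230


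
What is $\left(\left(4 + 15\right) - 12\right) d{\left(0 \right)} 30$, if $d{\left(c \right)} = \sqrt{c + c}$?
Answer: $0$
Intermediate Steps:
$d{\left(c \right)} = \sqrt{2} \sqrt{c}$ ($d{\left(c \right)} = \sqrt{2 c} = \sqrt{2} \sqrt{c}$)
$\left(\left(4 + 15\right) - 12\right) d{\left(0 \right)} 30 = \left(\left(4 + 15\right) - 12\right) \sqrt{2} \sqrt{0} \cdot 30 = \left(19 - 12\right) \sqrt{2} \cdot 0 \cdot 30 = 7 \cdot 0 \cdot 30 = 0 \cdot 30 = 0$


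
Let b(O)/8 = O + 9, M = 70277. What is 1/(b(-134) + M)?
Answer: 1/69277 ≈ 1.4435e-5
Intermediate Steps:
b(O) = 72 + 8*O (b(O) = 8*(O + 9) = 8*(9 + O) = 72 + 8*O)
1/(b(-134) + M) = 1/((72 + 8*(-134)) + 70277) = 1/((72 - 1072) + 70277) = 1/(-1000 + 70277) = 1/69277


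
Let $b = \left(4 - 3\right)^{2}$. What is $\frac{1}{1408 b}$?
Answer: $\frac{1}{1408} \approx 0.00071023$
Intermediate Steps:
$b = 1$ ($b = 1^{2} = 1$)
$\frac{1}{1408 b} = \frac{1}{1408 \cdot 1} = \frac{1}{1408}$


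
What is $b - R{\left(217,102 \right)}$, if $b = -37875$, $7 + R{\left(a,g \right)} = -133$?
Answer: $-37735$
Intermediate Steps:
$R{\left(a,g \right)} = -140$ ($R{\left(a,g \right)} = -7 - 133 = -140$)
$b - R{\left(217,102 \right)} = -37875 - -140 = -37875 + 140 = -37735$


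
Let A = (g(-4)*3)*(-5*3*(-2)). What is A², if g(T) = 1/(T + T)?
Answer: 2025/16 ≈ 126.56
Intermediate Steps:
g(T) = 1/(2*T)
A = -45/4 (A = (((½)/(-4))*3)*(-5*3*(-2)) = (((½)*(-¼))*3)*(-15*(-2)) = -⅛*3*30 = -3/8*30 = -45/4 ≈ -11.250)
A² = (-45/4)² = 2025/16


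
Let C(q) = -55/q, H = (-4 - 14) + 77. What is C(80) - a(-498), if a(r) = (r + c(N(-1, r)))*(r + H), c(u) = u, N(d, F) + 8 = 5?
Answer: -3519035/16 ≈ -2.1994e+5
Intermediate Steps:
H = 59 (H = -18 + 77 = 59)
N(d, F) = -3 (N(d, F) = -8 + 5 = -3)
a(r) = (-3 + r)*(59 + r) (a(r) = (r - 3)*(r + 59) = (-3 + r)*(59 + r))
C(80) - a(-498) = -55/80 - (-177 + (-498)² + 56*(-498)) = -55*1/80 - (-177 + 248004 - 27888) = -11/16 - 1*219939 = -11/16 - 219939 = -3519035/16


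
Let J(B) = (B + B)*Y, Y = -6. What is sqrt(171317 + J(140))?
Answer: sqrt(169637) ≈ 411.87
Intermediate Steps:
J(B) = -12*B (J(B) = (B + B)*(-6) = (2*B)*(-6) = -12*B)
sqrt(171317 + J(140)) = sqrt(171317 - 12*140) = sqrt(171317 - 1680) = sqrt(169637)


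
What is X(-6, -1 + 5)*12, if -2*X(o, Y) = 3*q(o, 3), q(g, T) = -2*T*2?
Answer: 216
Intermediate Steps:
q(g, T) = -4*T
X(o, Y) = 18 (X(o, Y) = -3*(-4*3)/2 = -3*(-12)/2 = -½*(-36) = 18)
X(-6, -1 + 5)*12 = 18*12 = 216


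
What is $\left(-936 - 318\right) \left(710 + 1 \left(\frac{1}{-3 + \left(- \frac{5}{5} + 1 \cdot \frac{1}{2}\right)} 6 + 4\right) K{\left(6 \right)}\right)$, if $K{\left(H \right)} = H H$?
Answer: $- \frac{6954684}{7} \approx -9.9353 \cdot 10^{5}$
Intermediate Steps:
$K{\left(H \right)} = H^{2}$
$\left(-936 - 318\right) \left(710 + 1 \left(\frac{1}{-3 + \left(- \frac{5}{5} + 1 \cdot \frac{1}{2}\right)} 6 + 4\right) K{\left(6 \right)}\right) = \left(-936 - 318\right) \left(710 + 1 \left(\frac{1}{-3 + \left(- \frac{5}{5} + 1 \cdot \frac{1}{2}\right)} 6 + 4\right) 6^{2}\right) = - 1254 \left(710 + 1 \left(\frac{1}{-3 + \left(\left(-5\right) \frac{1}{5} + 1 \cdot \frac{1}{2}\right)} 6 + 4\right) 36\right) = - 1254 \left(710 + 1 \left(\frac{1}{-3 + \left(-1 + \frac{1}{2}\right)} 6 + 4\right) 36\right) = - 1254 \left(710 + 1 \left(\frac{1}{-3 - \frac{1}{2}} \cdot 6 + 4\right) 36\right) = - 1254 \left(710 + 1 \left(\frac{1}{- \frac{7}{2}} \cdot 6 + 4\right) 36\right) = - 1254 \left(710 + 1 \left(\left(- \frac{2}{7}\right) 6 + 4\right) 36\right) = - 1254 \left(710 + 1 \left(- \frac{12}{7} + 4\right) 36\right) = - 1254 \left(710 + 1 \cdot \frac{16}{7} \cdot 36\right) = - 1254 \left(710 + \frac{16}{7} \cdot 36\right) = - 1254 \left(710 + \frac{576}{7}\right) = \left(-1254\right) \frac{5546}{7} = - \frac{6954684}{7}$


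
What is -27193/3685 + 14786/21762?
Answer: -268643828/40096485 ≈ -6.6999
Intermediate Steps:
-27193/3685 + 14786/21762 = -27193*1/3685 + 14786*(1/21762) = -27193/3685 + 7393/10881 = -268643828/40096485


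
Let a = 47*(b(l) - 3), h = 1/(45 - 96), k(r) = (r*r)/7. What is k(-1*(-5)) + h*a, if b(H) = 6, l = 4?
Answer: 96/119 ≈ 0.80672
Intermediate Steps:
k(r) = r²/7 (k(r) = r²*(⅐) = r²/7)
h = -1/51 (h = 1/(-51) = -1/51 ≈ -0.019608)
a = 141 (a = 47*(6 - 3) = 47*3 = 141)
k(-1*(-5)) + h*a = (-1*(-5))²/7 - 1/51*141 = (⅐)*5² - 47/17 = (⅐)*25 - 47/17 = 25/7 - 47/17 = 96/119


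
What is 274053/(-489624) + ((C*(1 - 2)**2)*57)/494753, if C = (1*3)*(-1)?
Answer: -1966264777/3510767288 ≈ -0.56007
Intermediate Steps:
C = -3 (C = 3*(-1) = -3)
274053/(-489624) + ((C*(1 - 2)**2)*57)/494753 = 274053/(-489624) + (-3*(1 - 2)**2*57)/494753 = 274053*(-1/489624) + (-3*(-1)**2*57)*(1/494753) = -91351/163208 + (-3*1*57)*(1/494753) = -91351/163208 - 3*57*(1/494753) = -91351/163208 - 171*1/494753 = -91351/163208 - 171/494753 = -1966264777/3510767288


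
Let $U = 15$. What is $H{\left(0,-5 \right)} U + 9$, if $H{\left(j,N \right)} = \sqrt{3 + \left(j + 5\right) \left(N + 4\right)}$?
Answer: $9 + 15 i \sqrt{2} \approx 9.0 + 21.213 i$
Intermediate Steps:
$H{\left(j,N \right)} = \sqrt{3 + \left(4 + N\right) \left(5 + j\right)}$ ($H{\left(j,N \right)} = \sqrt{3 + \left(5 + j\right) \left(4 + N\right)} = \sqrt{3 + \left(4 + N\right) \left(5 + j\right)}$)
$H{\left(0,-5 \right)} U + 9 = \sqrt{23 + 4 \cdot 0 + 5 \left(-5\right) - 0} \cdot 15 + 9 = \sqrt{23 + 0 - 25 + 0} \cdot 15 + 9 = \sqrt{-2} \cdot 15 + 9 = i \sqrt{2} \cdot 15 + 9 = 15 i \sqrt{2} + 9 = 9 + 15 i \sqrt{2}$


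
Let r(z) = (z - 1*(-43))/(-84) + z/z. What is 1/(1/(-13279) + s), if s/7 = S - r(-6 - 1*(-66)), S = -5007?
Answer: -159348/5584735763 ≈ -2.8533e-5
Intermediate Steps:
r(z) = 41/84 - z/84 (r(z) = (z + 43)*(-1/84) + 1 = (43 + z)*(-1/84) + 1 = (-43/84 - z/84) + 1 = 41/84 - z/84)
s = -420569/12 (s = 7*(-5007 - (41/84 - (-6 - 1*(-66))/84)) = 7*(-5007 - (41/84 - (-6 + 66)/84)) = 7*(-5007 - (41/84 - 1/84*60)) = 7*(-5007 - (41/84 - 5/7)) = 7*(-5007 - 1*(-19/84)) = 7*(-5007 + 19/84) = 7*(-420569/84) = -420569/12 ≈ -35047.)
1/(1/(-13279) + s) = 1/(1/(-13279) - 420569/12) = 1/(-1/13279 - 420569/12) = 1/(-5584735763/159348) = -159348/5584735763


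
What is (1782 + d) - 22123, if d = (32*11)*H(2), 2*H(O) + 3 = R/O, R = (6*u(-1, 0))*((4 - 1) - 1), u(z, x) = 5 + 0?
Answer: -15589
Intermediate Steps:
u(z, x) = 5
R = 60 (R = (6*5)*((4 - 1) - 1) = 30*(3 - 1) = 30*2 = 60)
H(O) = -3/2 + 30/O (H(O) = -3/2 + (60/O)/2 = -3/2 + 30/O)
d = 4752 (d = (32*11)*(-3/2 + 30/2) = 352*(-3/2 + 30*(½)) = 352*(-3/2 + 15) = 352*(27/2) = 4752)
(1782 + d) - 22123 = (1782 + 4752) - 22123 = 6534 - 22123 = -15589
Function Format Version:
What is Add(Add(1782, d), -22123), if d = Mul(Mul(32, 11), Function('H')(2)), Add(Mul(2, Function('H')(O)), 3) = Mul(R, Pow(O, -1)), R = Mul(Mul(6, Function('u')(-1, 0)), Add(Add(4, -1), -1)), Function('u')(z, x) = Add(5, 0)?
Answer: -15589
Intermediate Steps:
Function('u')(z, x) = 5
R = 60 (R = Mul(Mul(6, 5), Add(Add(4, -1), -1)) = Mul(30, Add(3, -1)) = Mul(30, 2) = 60)
Function('H')(O) = Add(Rational(-3, 2), Mul(30, Pow(O, -1))) (Function('H')(O) = Add(Rational(-3, 2), Mul(Rational(1, 2), Mul(60, Pow(O, -1)))) = Add(Rational(-3, 2), Mul(30, Pow(O, -1))))
d = 4752 (d = Mul(Mul(32, 11), Add(Rational(-3, 2), Mul(30, Pow(2, -1)))) = Mul(352, Add(Rational(-3, 2), Mul(30, Rational(1, 2)))) = Mul(352, Add(Rational(-3, 2), 15)) = Mul(352, Rational(27, 2)) = 4752)
Add(Add(1782, d), -22123) = Add(Add(1782, 4752), -22123) = Add(6534, -22123) = -15589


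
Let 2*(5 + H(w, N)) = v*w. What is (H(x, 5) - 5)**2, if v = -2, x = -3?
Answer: 49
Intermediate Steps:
H(w, N) = -5 - w (H(w, N) = -5 + (-2*w)/2 = -5 - w)
(H(x, 5) - 5)**2 = ((-5 - 1*(-3)) - 5)**2 = ((-5 + 3) - 5)**2 = (-2 - 5)**2 = (-7)**2 = 49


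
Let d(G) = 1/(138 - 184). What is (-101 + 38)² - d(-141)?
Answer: 182575/46 ≈ 3969.0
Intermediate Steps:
d(G) = -1/46 (d(G) = 1/(-46) = -1/46)
(-101 + 38)² - d(-141) = (-101 + 38)² - 1*(-1/46) = (-63)² + 1/46 = 3969 + 1/46 = 182575/46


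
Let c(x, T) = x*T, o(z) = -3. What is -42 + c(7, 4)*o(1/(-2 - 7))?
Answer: -126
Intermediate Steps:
c(x, T) = T*x
-42 + c(7, 4)*o(1/(-2 - 7)) = -42 + (4*7)*(-3) = -42 + 28*(-3) = -42 - 84 = -126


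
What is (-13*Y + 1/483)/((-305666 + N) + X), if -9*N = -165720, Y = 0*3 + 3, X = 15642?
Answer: 4709/32796988 ≈ 0.00014358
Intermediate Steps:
Y = 3 (Y = 0 + 3 = 3)
N = 55240/3 (N = -⅑*(-165720) = 55240/3 ≈ 18413.)
(-13*Y + 1/483)/((-305666 + N) + X) = (-13*3 + 1/483)/((-305666 + 55240/3) + 15642) = (-39 + 1/483)/(-861758/3 + 15642) = -18836/(483*(-814832/3)) = -18836/483*(-3/814832) = 4709/32796988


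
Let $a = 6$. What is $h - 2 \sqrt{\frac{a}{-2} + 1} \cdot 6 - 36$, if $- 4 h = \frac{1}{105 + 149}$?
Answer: $-36 + \frac{3 i \sqrt{2}}{254} \approx -36.0 + 0.016703 i$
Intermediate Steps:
$h = - \frac{1}{1016}$ ($h = - \frac{1}{4 \left(105 + 149\right)} = - \frac{1}{4 \cdot 254} = \left(- \frac{1}{4}\right) \frac{1}{254} = - \frac{1}{1016} \approx -0.00098425$)
$h - 2 \sqrt{\frac{a}{-2} + 1} \cdot 6 - 36 = - \frac{- 2 \sqrt{\frac{6}{-2} + 1} \cdot 6}{1016} - 36 = - \frac{- 2 \sqrt{6 \left(- \frac{1}{2}\right) + 1} \cdot 6}{1016} - 36 = - \frac{- 2 \sqrt{-3 + 1} \cdot 6}{1016} - 36 = - \frac{- 2 \sqrt{-2} \cdot 6}{1016} - 36 = - \frac{- 2 i \sqrt{2} \cdot 6}{1016} - 36 = - \frac{\left(-12\right) i \sqrt{2}}{1016} - 36 = \frac{3 i \sqrt{2}}{254} - 36 = -36 + \frac{3 i \sqrt{2}}{254}$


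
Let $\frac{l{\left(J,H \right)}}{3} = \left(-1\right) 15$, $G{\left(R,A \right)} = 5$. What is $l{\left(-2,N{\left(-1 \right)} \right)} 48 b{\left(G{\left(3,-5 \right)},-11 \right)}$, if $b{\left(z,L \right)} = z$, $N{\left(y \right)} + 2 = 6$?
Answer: $-10800$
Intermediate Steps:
$N{\left(y \right)} = 4$ ($N{\left(y \right)} = -2 + 6 = 4$)
$l{\left(J,H \right)} = -45$ ($l{\left(J,H \right)} = 3 \left(\left(-1\right) 15\right) = 3 \left(-15\right) = -45$)
$l{\left(-2,N{\left(-1 \right)} \right)} 48 b{\left(G{\left(3,-5 \right)},-11 \right)} = \left(-45\right) 48 \cdot 5 = \left(-2160\right) 5 = -10800$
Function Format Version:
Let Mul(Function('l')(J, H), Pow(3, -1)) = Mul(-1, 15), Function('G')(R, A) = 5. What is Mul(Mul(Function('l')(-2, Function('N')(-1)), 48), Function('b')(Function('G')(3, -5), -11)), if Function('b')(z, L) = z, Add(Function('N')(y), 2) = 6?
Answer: -10800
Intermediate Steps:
Function('N')(y) = 4 (Function('N')(y) = Add(-2, 6) = 4)
Function('l')(J, H) = -45 (Function('l')(J, H) = Mul(3, Mul(-1, 15)) = Mul(3, -15) = -45)
Mul(Mul(Function('l')(-2, Function('N')(-1)), 48), Function('b')(Function('G')(3, -5), -11)) = Mul(Mul(-45, 48), 5) = Mul(-2160, 5) = -10800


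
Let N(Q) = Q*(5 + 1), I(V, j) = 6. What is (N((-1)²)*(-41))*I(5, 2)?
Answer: -1476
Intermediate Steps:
N(Q) = 6*Q (N(Q) = Q*6 = 6*Q)
(N((-1)²)*(-41))*I(5, 2) = ((6*(-1)²)*(-41))*6 = ((6*1)*(-41))*6 = (6*(-41))*6 = -246*6 = -1476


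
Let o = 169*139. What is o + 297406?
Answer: 320897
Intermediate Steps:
o = 23491
o + 297406 = 23491 + 297406 = 320897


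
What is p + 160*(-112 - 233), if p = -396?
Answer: -55596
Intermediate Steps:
p + 160*(-112 - 233) = -396 + 160*(-112 - 233) = -396 + 160*(-345) = -396 - 55200 = -55596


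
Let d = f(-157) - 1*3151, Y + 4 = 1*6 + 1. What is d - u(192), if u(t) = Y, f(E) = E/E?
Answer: -3153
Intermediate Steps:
f(E) = 1
Y = 3 (Y = -4 + (1*6 + 1) = -4 + (6 + 1) = -4 + 7 = 3)
u(t) = 3
d = -3150 (d = 1 - 1*3151 = 1 - 3151 = -3150)
d - u(192) = -3150 - 1*3 = -3150 - 3 = -3153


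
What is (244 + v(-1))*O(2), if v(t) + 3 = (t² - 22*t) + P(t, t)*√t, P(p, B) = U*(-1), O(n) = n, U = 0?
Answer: 528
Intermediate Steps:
P(p, B) = 0 (P(p, B) = 0*(-1) = 0)
v(t) = -3 + t² - 22*t (v(t) = -3 + ((t² - 22*t) + 0*√t) = -3 + ((t² - 22*t) + 0) = -3 + (t² - 22*t) = -3 + t² - 22*t)
(244 + v(-1))*O(2) = (244 + (-3 + (-1)² - 22*(-1)))*2 = (244 + (-3 + 1 + 22))*2 = (244 + 20)*2 = 264*2 = 528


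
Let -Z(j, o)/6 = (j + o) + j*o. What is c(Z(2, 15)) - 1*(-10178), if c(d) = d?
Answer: 9896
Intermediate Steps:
Z(j, o) = -6*j - 6*o - 6*j*o (Z(j, o) = -6*((j + o) + j*o) = -6*(j + o + j*o) = -6*j - 6*o - 6*j*o)
c(Z(2, 15)) - 1*(-10178) = (-6*2 - 6*15 - 6*2*15) - 1*(-10178) = (-12 - 90 - 180) + 10178 = -282 + 10178 = 9896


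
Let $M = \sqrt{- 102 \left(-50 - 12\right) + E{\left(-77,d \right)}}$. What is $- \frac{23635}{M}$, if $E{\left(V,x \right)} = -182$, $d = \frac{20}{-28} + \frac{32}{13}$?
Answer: $- \frac{23635 \sqrt{6142}}{6142} \approx -301.58$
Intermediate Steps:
$d = \frac{159}{91}$ ($d = 20 \left(- \frac{1}{28}\right) + 32 \cdot \frac{1}{13} = - \frac{5}{7} + \frac{32}{13} = \frac{159}{91} \approx 1.7473$)
$M = \sqrt{6142}$ ($M = \sqrt{- 102 \left(-50 - 12\right) - 182} = \sqrt{\left(-102\right) \left(-62\right) - 182} = \sqrt{6324 - 182} = \sqrt{6142} \approx 78.371$)
$- \frac{23635}{M} = - \frac{23635}{\sqrt{6142}} = - 23635 \frac{\sqrt{6142}}{6142} = - \frac{23635 \sqrt{6142}}{6142}$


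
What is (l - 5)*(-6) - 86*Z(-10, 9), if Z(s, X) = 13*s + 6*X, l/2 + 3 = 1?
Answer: 6590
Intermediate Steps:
l = -4 (l = -6 + 2*1 = -6 + 2 = -4)
Z(s, X) = 6*X + 13*s
(l - 5)*(-6) - 86*Z(-10, 9) = (-4 - 5)*(-6) - 86*(6*9 + 13*(-10)) = -9*(-6) - 86*(54 - 130) = 54 - 86*(-76) = 54 + 6536 = 6590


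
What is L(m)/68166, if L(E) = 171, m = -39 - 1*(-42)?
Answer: 19/7574 ≈ 0.0025086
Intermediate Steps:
m = 3 (m = -39 + 42 = 3)
L(m)/68166 = 171/68166 = 171*(1/68166) = 19/7574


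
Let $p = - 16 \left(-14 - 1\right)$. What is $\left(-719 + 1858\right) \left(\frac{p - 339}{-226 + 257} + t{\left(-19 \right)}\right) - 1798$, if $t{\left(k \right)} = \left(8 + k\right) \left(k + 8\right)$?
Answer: $\frac{4103890}{31} \approx 1.3238 \cdot 10^{5}$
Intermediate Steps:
$p = 240$ ($p = \left(-16\right) \left(-15\right) = 240$)
$t{\left(k \right)} = \left(8 + k\right)^{2}$ ($t{\left(k \right)} = \left(8 + k\right) \left(8 + k\right) = \left(8 + k\right)^{2}$)
$\left(-719 + 1858\right) \left(\frac{p - 339}{-226 + 257} + t{\left(-19 \right)}\right) - 1798 = \left(-719 + 1858\right) \left(\frac{240 - 339}{-226 + 257} + \left(8 - 19\right)^{2}\right) - 1798 = 1139 \left(- \frac{99}{31} + \left(-11\right)^{2}\right) - 1798 = 1139 \left(\left(-99\right) \frac{1}{31} + 121\right) - 1798 = 1139 \left(- \frac{99}{31} + 121\right) - 1798 = 1139 \cdot \frac{3652}{31} - 1798 = \frac{4159628}{31} - 1798 = \frac{4103890}{31}$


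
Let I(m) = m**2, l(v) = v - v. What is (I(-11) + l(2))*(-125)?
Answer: -15125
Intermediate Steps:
l(v) = 0
(I(-11) + l(2))*(-125) = ((-11)**2 + 0)*(-125) = (121 + 0)*(-125) = 121*(-125) = -15125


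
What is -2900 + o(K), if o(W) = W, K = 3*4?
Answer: -2888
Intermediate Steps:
K = 12
-2900 + o(K) = -2900 + 12 = -2888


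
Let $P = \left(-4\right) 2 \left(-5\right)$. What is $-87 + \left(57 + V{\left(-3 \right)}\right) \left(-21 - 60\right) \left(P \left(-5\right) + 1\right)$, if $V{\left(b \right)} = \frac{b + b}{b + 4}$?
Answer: $821982$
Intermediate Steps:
$V{\left(b \right)} = \frac{2 b}{4 + b}$
$P = 40$ ($P = \left(-8\right) \left(-5\right) = 40$)
$-87 + \left(57 + V{\left(-3 \right)}\right) \left(-21 - 60\right) \left(P \left(-5\right) + 1\right) = -87 + \left(57 + 2 \left(-3\right) \frac{1}{4 - 3}\right) \left(-21 - 60\right) \left(40 \left(-5\right) + 1\right) = -87 + \left(57 + 2 \left(-3\right) 1^{-1}\right) \left(-81\right) \left(-200 + 1\right) = -87 + \left(57 + 2 \left(-3\right) 1\right) \left(-81\right) \left(-199\right) = -87 + \left(57 - 6\right) \left(-81\right) \left(-199\right) = -87 + 51 \left(-81\right) \left(-199\right) = -87 - -822069 = -87 + 822069 = 821982$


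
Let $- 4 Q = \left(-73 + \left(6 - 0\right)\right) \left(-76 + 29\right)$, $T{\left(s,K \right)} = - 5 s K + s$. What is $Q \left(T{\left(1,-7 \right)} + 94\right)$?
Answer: $- \frac{204685}{2} \approx -1.0234 \cdot 10^{5}$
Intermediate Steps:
$T{\left(s,K \right)} = s - 5 K s$ ($T{\left(s,K \right)} = - 5 K s + s = s - 5 K s$)
$Q = - \frac{3149}{4}$ ($Q = - \frac{\left(-73 + \left(6 - 0\right)\right) \left(-76 + 29\right)}{4} = - \frac{\left(-73 + \left(6 + 0\right)\right) \left(-47\right)}{4} = - \frac{\left(-73 + 6\right) \left(-47\right)}{4} = - \frac{\left(-67\right) \left(-47\right)}{4} = \left(- \frac{1}{4}\right) 3149 = - \frac{3149}{4} \approx -787.25$)
$Q \left(T{\left(1,-7 \right)} + 94\right) = - \frac{3149 \left(1 \left(1 - -35\right) + 94\right)}{4} = - \frac{3149 \left(1 \left(1 + 35\right) + 94\right)}{4} = - \frac{3149 \left(1 \cdot 36 + 94\right)}{4} = - \frac{3149 \left(36 + 94\right)}{4} = \left(- \frac{3149}{4}\right) 130 = - \frac{204685}{2}$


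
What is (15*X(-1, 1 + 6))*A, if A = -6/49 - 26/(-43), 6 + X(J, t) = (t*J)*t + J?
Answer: -121920/301 ≈ -405.05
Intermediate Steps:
X(J, t) = -6 + J + J*t² (X(J, t) = -6 + ((t*J)*t + J) = -6 + ((J*t)*t + J) = -6 + (J*t² + J) = -6 + (J + J*t²) = -6 + J + J*t²)
A = 1016/2107 (A = -6*1/49 - 26*(-1/43) = -6/49 + 26/43 = 1016/2107 ≈ 0.48220)
(15*X(-1, 1 + 6))*A = (15*(-6 - 1 - (1 + 6)²))*(1016/2107) = (15*(-6 - 1 - 1*7²))*(1016/2107) = (15*(-6 - 1 - 1*49))*(1016/2107) = (15*(-6 - 1 - 49))*(1016/2107) = (15*(-56))*(1016/2107) = -840*1016/2107 = -121920/301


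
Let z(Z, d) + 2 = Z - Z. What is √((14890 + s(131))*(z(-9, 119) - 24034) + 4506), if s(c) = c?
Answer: 5*I*√14441610 ≈ 19001.0*I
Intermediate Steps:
z(Z, d) = -2 (z(Z, d) = -2 + (Z - Z) = -2 + 0 = -2)
√((14890 + s(131))*(z(-9, 119) - 24034) + 4506) = √((14890 + 131)*(-2 - 24034) + 4506) = √(15021*(-24036) + 4506) = √(-361044756 + 4506) = √(-361040250) = 5*I*√14441610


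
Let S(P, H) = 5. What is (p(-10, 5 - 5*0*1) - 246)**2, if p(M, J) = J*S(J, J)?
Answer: 48841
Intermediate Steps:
p(M, J) = 5*J (p(M, J) = J*5 = 5*J)
(p(-10, 5 - 5*0*1) - 246)**2 = (5*(5 - 5*0*1) - 246)**2 = (5*(5 + 0*1) - 246)**2 = (5*(5 + 0) - 246)**2 = (5*5 - 246)**2 = (25 - 246)**2 = (-221)**2 = 48841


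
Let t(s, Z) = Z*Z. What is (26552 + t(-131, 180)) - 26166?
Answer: 32786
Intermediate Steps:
t(s, Z) = Z**2
(26552 + t(-131, 180)) - 26166 = (26552 + 180**2) - 26166 = (26552 + 32400) - 26166 = 58952 - 26166 = 32786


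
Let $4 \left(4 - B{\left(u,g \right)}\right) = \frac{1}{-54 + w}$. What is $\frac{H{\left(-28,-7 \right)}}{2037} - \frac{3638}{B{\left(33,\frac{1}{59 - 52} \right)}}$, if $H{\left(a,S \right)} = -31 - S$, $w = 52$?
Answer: $- \frac{19761880}{22407} \approx -881.95$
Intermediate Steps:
$B{\left(u,g \right)} = \frac{33}{8}$ ($B{\left(u,g \right)} = 4 - \frac{1}{4 \left(-54 + 52\right)} = 4 - \frac{1}{4 \left(-2\right)} = 4 - - \frac{1}{8} = 4 + \frac{1}{8} = \frac{33}{8}$)
$\frac{H{\left(-28,-7 \right)}}{2037} - \frac{3638}{B{\left(33,\frac{1}{59 - 52} \right)}} = \frac{-31 - -7}{2037} - \frac{3638}{\frac{33}{8}} = \left(-31 + 7\right) \frac{1}{2037} - \frac{29104}{33} = \left(-24\right) \frac{1}{2037} - \frac{29104}{33} = - \frac{8}{679} - \frac{29104}{33} = - \frac{19761880}{22407}$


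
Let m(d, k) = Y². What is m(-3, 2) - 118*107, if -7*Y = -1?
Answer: -618673/49 ≈ -12626.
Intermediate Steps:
Y = ⅐ (Y = -⅐*(-1) = ⅐ ≈ 0.14286)
m(d, k) = 1/49 (m(d, k) = (⅐)² = 1/49)
m(-3, 2) - 118*107 = 1/49 - 118*107 = 1/49 - 12626 = -618673/49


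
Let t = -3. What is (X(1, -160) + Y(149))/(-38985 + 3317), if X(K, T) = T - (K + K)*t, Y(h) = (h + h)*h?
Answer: -11062/8917 ≈ -1.2406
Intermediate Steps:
Y(h) = 2*h**2 (Y(h) = (2*h)*h = 2*h**2)
X(K, T) = T + 6*K (X(K, T) = T - (K + K)*(-3) = T - 2*K*(-3) = T - (-6)*K = T + 6*K)
(X(1, -160) + Y(149))/(-38985 + 3317) = ((-160 + 6*1) + 2*149**2)/(-38985 + 3317) = ((-160 + 6) + 2*22201)/(-35668) = (-154 + 44402)*(-1/35668) = 44248*(-1/35668) = -11062/8917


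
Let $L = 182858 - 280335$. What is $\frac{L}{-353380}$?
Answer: $\frac{97477}{353380} \approx 0.27584$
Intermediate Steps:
$L = -97477$
$\frac{L}{-353380} = - \frac{97477}{-353380} = \left(-97477\right) \left(- \frac{1}{353380}\right) = \frac{97477}{353380}$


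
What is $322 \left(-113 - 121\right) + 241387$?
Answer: $166039$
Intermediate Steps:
$322 \left(-113 - 121\right) + 241387 = 322 \left(-234\right) + 241387 = -75348 + 241387 = 166039$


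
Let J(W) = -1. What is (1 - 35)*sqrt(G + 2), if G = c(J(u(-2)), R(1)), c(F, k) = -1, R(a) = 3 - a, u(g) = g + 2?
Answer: -34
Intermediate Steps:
u(g) = 2 + g
G = -1
(1 - 35)*sqrt(G + 2) = (1 - 35)*sqrt(-1 + 2) = -34*sqrt(1) = -34*1 = -34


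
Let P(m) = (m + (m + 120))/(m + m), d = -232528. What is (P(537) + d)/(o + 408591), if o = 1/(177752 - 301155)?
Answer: -5136318291139/9025422575788 ≈ -0.56909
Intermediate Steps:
o = -1/123403 (o = 1/(-123403) = -1/123403 ≈ -8.1035e-6)
P(m) = (120 + 2*m)/(2*m) (P(m) = (m + (120 + m))/((2*m)) = (120 + 2*m)*(1/(2*m)) = (120 + 2*m)/(2*m))
(P(537) + d)/(o + 408591) = ((60 + 537)/537 - 232528)/(-1/123403 + 408591) = ((1/537)*597 - 232528)/(50421355172/123403) = (199/179 - 232528)*(123403/50421355172) = -41622313/179*123403/50421355172 = -5136318291139/9025422575788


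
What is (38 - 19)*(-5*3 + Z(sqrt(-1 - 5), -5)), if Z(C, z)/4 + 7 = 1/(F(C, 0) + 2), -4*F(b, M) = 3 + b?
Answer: -23807/31 + 304*I*sqrt(6)/31 ≈ -767.97 + 24.021*I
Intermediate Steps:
F(b, M) = -3/4 - b/4 (F(b, M) = -(3 + b)/4 = -3/4 - b/4)
Z(C, z) = -28 + 4/(5/4 - C/4) (Z(C, z) = -28 + 4/((-3/4 - C/4) + 2) = -28 + 4/(5/4 - C/4))
(38 - 19)*(-5*3 + Z(sqrt(-1 - 5), -5)) = (38 - 19)*(-5*3 + 4*(31 - 7*sqrt(-1 - 5))/(-5 + sqrt(-1 - 5))) = 19*(-15 + 4*(31 - 7*I*sqrt(6))/(-5 + sqrt(-6))) = 19*(-15 + 4*(31 - 7*I*sqrt(6))/(-5 + I*sqrt(6))) = -285 + 76*(31 - 7*I*sqrt(6))/(-5 + I*sqrt(6))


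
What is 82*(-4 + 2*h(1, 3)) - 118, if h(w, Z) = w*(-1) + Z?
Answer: -118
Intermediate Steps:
h(w, Z) = Z - w (h(w, Z) = -w + Z = Z - w)
82*(-4 + 2*h(1, 3)) - 118 = 82*(-4 + 2*(3 - 1*1)) - 118 = 82*(-4 + 2*(3 - 1)) - 118 = 82*(-4 + 2*2) - 118 = 82*(-4 + 4) - 118 = 82*0 - 118 = 0 - 118 = -118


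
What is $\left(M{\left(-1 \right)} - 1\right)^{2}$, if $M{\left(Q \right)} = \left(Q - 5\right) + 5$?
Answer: $4$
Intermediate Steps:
$M{\left(Q \right)} = Q$ ($M{\left(Q \right)} = \left(-5 + Q\right) + 5 = Q$)
$\left(M{\left(-1 \right)} - 1\right)^{2} = \left(-1 - 1\right)^{2} = \left(-2\right)^{2} = 4$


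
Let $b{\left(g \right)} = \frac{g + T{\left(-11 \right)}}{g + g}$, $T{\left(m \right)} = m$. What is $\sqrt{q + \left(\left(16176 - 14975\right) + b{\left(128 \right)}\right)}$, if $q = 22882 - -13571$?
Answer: $\frac{\sqrt{9639541}}{16} \approx 194.05$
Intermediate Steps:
$b{\left(g \right)} = \frac{-11 + g}{2 g}$ ($b{\left(g \right)} = \frac{g - 11}{g + g} = \frac{-11 + g}{2 g}$)
$q = 36453$ ($q = 22882 + 13571 = 36453$)
$\sqrt{q + \left(\left(16176 - 14975\right) + b{\left(128 \right)}\right)} = \sqrt{36453 + \left(\left(16176 - 14975\right) + \frac{-11 + 128}{2 \cdot 128}\right)} = \sqrt{36453 + \left(1201 + \frac{1}{2} \cdot \frac{1}{128} \cdot 117\right)} = \sqrt{36453 + \left(1201 + \frac{117}{256}\right)} = \sqrt{36453 + \frac{307573}{256}} = \sqrt{\frac{9639541}{256}} = \frac{\sqrt{9639541}}{16}$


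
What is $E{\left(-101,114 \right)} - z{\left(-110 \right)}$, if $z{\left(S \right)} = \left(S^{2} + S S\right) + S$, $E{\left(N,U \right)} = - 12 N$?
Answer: $-22878$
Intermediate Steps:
$z{\left(S \right)} = S + 2 S^{2}$ ($z{\left(S \right)} = \left(S^{2} + S^{2}\right) + S = 2 S^{2} + S = S + 2 S^{2}$)
$E{\left(-101,114 \right)} - z{\left(-110 \right)} = \left(-12\right) \left(-101\right) - - 110 \left(1 + 2 \left(-110\right)\right) = 1212 - - 110 \left(1 - 220\right) = 1212 - \left(-110\right) \left(-219\right) = 1212 - 24090 = -22878$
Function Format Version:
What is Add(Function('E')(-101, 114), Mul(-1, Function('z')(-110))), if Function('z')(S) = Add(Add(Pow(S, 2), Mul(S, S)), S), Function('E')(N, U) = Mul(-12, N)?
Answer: -22878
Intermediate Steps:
Function('z')(S) = Add(S, Mul(2, Pow(S, 2))) (Function('z')(S) = Add(Add(Pow(S, 2), Pow(S, 2)), S) = Add(Mul(2, Pow(S, 2)), S) = Add(S, Mul(2, Pow(S, 2))))
Add(Function('E')(-101, 114), Mul(-1, Function('z')(-110))) = Add(Mul(-12, -101), Mul(-1, Mul(-110, Add(1, Mul(2, -110))))) = Add(1212, Mul(-1, Mul(-110, Add(1, -220)))) = Add(1212, Mul(-1, Mul(-110, -219))) = Add(1212, Mul(-1, 24090)) = Add(1212, -24090) = -22878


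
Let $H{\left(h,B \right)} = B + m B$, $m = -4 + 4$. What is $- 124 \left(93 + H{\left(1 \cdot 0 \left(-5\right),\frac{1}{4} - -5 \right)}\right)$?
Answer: $-12183$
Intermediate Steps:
$m = 0$
$H{\left(h,B \right)} = B$ ($H{\left(h,B \right)} = B + 0 B = B + 0 = B$)
$- 124 \left(93 + H{\left(1 \cdot 0 \left(-5\right),\frac{1}{4} - -5 \right)}\right) = - 124 \left(93 + \left(\frac{1}{4} - -5\right)\right) = - 124 \left(93 + \left(\frac{1}{4} + 5\right)\right) = - 124 \left(93 + \frac{21}{4}\right) = \left(-124\right) \frac{393}{4} = -12183$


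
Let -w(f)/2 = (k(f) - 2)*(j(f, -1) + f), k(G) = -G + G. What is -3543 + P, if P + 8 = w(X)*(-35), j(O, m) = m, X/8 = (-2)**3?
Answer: 5549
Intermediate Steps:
X = -64 (X = 8*(-2)**3 = 8*(-8) = -64)
k(G) = 0
w(f) = -4 + 4*f (w(f) = -2*(0 - 2)*(-1 + f) = -(-4)*(-1 + f) = -2*(2 - 2*f) = -4 + 4*f)
P = 9092 (P = -8 + (-4 + 4*(-64))*(-35) = -8 + (-4 - 256)*(-35) = -8 - 260*(-35) = -8 + 9100 = 9092)
-3543 + P = -3543 + 9092 = 5549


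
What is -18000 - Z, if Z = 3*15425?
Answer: -64275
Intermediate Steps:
Z = 46275
-18000 - Z = -18000 - 1*46275 = -18000 - 46275 = -64275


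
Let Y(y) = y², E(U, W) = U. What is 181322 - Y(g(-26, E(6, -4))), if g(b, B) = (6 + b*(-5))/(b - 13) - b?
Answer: 275019878/1521 ≈ 1.8082e+5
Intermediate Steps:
g(b, B) = -b + (6 - 5*b)/(-13 + b) (g(b, B) = (6 - 5*b)/(-13 + b) - b = -b + (6 - 5*b)/(-13 + b))
181322 - Y(g(-26, E(6, -4))) = 181322 - ((6 - 1*(-26)² + 8*(-26))/(-13 - 26))² = 181322 - ((6 - 1*676 - 208)/(-39))² = 181322 - (-(6 - 676 - 208)/39)² = 181322 - (-1/39*(-878))² = 181322 - (878/39)² = 181322 - 1*770884/1521 = 181322 - 770884/1521 = 275019878/1521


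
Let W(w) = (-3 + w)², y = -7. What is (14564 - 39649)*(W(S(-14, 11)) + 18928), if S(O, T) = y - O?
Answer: -475210240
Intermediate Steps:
S(O, T) = -7 - O
(14564 - 39649)*(W(S(-14, 11)) + 18928) = (14564 - 39649)*((-3 + (-7 - 1*(-14)))² + 18928) = -25085*((-3 + (-7 + 14))² + 18928) = -25085*((-3 + 7)² + 18928) = -25085*(4² + 18928) = -25085*(16 + 18928) = -25085*18944 = -475210240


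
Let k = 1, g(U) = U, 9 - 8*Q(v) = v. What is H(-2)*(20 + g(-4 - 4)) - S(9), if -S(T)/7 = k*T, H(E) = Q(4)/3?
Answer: 131/2 ≈ 65.500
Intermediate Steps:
Q(v) = 9/8 - v/8
H(E) = 5/24 (H(E) = (9/8 - 1/8*4)/3 = (9/8 - 1/2)*(1/3) = (5/8)*(1/3) = 5/24)
S(T) = -7*T
H(-2)*(20 + g(-4 - 4)) - S(9) = 5*(20 + (-4 - 4))/24 - (-7)*9 = 5*(20 - 8)/24 - 1*(-63) = (5/24)*12 + 63 = 5/2 + 63 = 131/2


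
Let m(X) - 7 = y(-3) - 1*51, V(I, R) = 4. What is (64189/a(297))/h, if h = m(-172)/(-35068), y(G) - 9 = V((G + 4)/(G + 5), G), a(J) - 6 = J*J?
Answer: 2250979852/2734665 ≈ 823.13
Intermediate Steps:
a(J) = 6 + J² (a(J) = 6 + J*J = 6 + J²)
y(G) = 13 (y(G) = 9 + 4 = 13)
m(X) = -31 (m(X) = 7 + (13 - 1*51) = 7 + (13 - 51) = 7 - 38 = -31)
h = 31/35068 (h = -31/(-35068) = -31*(-1/35068) = 31/35068 ≈ 0.00088400)
(64189/a(297))/h = (64189/(6 + 297²))/(31/35068) = (64189/(6 + 88209))*(35068/31) = (64189/88215)*(35068/31) = 2250979852/2734665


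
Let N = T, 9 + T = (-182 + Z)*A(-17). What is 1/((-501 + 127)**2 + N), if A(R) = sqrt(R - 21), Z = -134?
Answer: I/(316*sqrt(38) + 139867*I) ≈ 7.1483e-6 + 9.9555e-8*I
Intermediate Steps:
A(R) = sqrt(-21 + R)
T = -9 - 316*I*sqrt(38) (T = -9 + (-182 - 134)*sqrt(-21 - 17) = -9 - 316*I*sqrt(38) ≈ -9.0 - 1948.0*I)
N = -9 - 316*I*sqrt(38) ≈ -9.0 - 1948.0*I
1/((-501 + 127)**2 + N) = 1/((-501 + 127)**2 + (-9 - 316*I*sqrt(38))) = 1/((-374)**2 + (-9 - 316*I*sqrt(38))) = 1/(139876 + (-9 - 316*I*sqrt(38))) = 1/(139867 - 316*I*sqrt(38))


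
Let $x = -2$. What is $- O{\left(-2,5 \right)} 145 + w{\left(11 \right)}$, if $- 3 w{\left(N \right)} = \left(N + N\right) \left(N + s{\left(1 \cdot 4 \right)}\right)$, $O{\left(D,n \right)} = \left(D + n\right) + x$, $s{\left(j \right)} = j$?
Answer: $-255$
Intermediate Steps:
$O{\left(D,n \right)} = -2 + D + n$ ($O{\left(D,n \right)} = \left(D + n\right) - 2 = -2 + D + n$)
$w{\left(N \right)} = - \frac{2 N \left(4 + N\right)}{3}$ ($w{\left(N \right)} = - \frac{\left(N + N\right) \left(N + 1 \cdot 4\right)}{3} = - \frac{2 N \left(N + 4\right)}{3} = - \frac{2 N \left(4 + N\right)}{3}$)
$- O{\left(-2,5 \right)} 145 + w{\left(11 \right)} = - (-2 - 2 + 5) 145 - \frac{22 \left(4 + 11\right)}{3} = \left(-1\right) 1 \cdot 145 - \frac{22}{3} \cdot 15 = \left(-1\right) 145 - 110 = -145 - 110 = -255$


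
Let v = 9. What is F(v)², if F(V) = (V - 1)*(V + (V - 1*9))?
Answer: 5184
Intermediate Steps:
F(V) = (-1 + V)*(-9 + 2*V) (F(V) = (-1 + V)*(V + (V - 9)) = (-1 + V)*(V + (-9 + V)) = (-1 + V)*(-9 + 2*V))
F(v)² = (9 - 11*9 + 2*9²)² = (9 - 99 + 2*81)² = (9 - 99 + 162)² = 72² = 5184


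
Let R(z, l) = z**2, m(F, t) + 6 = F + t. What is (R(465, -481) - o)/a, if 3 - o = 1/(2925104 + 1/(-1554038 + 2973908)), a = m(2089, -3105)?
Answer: -449013893663887326/2122319649821791 ≈ -211.57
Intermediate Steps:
m(F, t) = -6 + F + t (m(F, t) = -6 + (F + t) = -6 + F + t)
a = -1022 (a = -6 + 2089 - 3105 = -1022)
o = 12459800829573/4153267416481 (o = 3 - 1/(2925104 + 1/(-1554038 + 2973908)) = 3 - 1/(2925104 + 1/1419870) = 3 - 1/4153267416481/1419870 = 3 - 1*1419870/4153267416481 = 3 - 1419870/4153267416481 = 12459800829573/4153267416481 ≈ 3.0000)
(R(465, -481) - o)/a = (465**2 - 1*12459800829573/4153267416481)/(-1022) = (216225 - 12459800829573/4153267416481)*(-1/1022) = (898027787327774652/4153267416481)*(-1/1022) = -449013893663887326/2122319649821791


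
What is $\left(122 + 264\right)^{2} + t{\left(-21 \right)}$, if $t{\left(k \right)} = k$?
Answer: $148975$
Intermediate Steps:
$\left(122 + 264\right)^{2} + t{\left(-21 \right)} = \left(122 + 264\right)^{2} - 21 = 386^{2} - 21 = 148996 - 21 = 148975$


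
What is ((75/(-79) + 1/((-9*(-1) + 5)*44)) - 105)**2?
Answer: 26582696417281/2368184896 ≈ 11225.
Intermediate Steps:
((75/(-79) + 1/((-9*(-1) + 5)*44)) - 105)**2 = ((75*(-1/79) + (1/44)/(9 + 5)) - 105)**2 = ((-75/79 + (1/44)/14) - 105)**2 = ((-75/79 + (1/14)*(1/44)) - 105)**2 = ((-75/79 + 1/616) - 105)**2 = (-46121/48664 - 105)**2 = (-5155841/48664)**2 = 26582696417281/2368184896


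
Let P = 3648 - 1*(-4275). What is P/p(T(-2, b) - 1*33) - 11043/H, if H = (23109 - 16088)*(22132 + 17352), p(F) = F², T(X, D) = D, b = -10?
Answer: 2196371171865/512574536236 ≈ 4.2850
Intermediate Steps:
P = 7923 (P = 3648 + 4275 = 7923)
H = 277217164 (H = 7021*39484 = 277217164)
P/p(T(-2, b) - 1*33) - 11043/H = 7923/((-10 - 1*33)²) - 11043/277217164 = 7923/((-10 - 33)²) - 11043*1/277217164 = 7923/((-43)²) - 11043/277217164 = 7923/1849 - 11043/277217164 = 2196371171865/512574536236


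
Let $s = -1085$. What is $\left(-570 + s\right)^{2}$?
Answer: $2739025$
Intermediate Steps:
$\left(-570 + s\right)^{2} = \left(-570 - 1085\right)^{2} = \left(-1655\right)^{2} = 2739025$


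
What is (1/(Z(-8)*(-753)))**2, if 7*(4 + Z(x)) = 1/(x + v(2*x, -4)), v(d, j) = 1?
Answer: 2401/22005052281 ≈ 1.0911e-7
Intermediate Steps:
Z(x) = -4 + 1/(7*(1 + x)) (Z(x) = -4 + 1/(7*(x + 1)) = -4 + 1/(7*(1 + x)))
(1/(Z(-8)*(-753)))**2 = (1/(((-27 - 28*(-8))/(7*(1 - 8)))*(-753)))**2 = (-1/753/((1/7)*(-27 + 224)/(-7)))**2 = (-1/753/((1/7)*(-1/7)*197))**2 = (-1/753/(-197/49))**2 = (-49/197*(-1/753))**2 = (49/148341)**2 = 2401/22005052281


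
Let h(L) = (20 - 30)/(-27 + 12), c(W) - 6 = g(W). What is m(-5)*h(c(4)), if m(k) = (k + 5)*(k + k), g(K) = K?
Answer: 0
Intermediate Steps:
m(k) = 2*k*(5 + k) (m(k) = (5 + k)*(2*k) = 2*k*(5 + k))
c(W) = 6 + W
h(L) = 2/3 (h(L) = -10/(-15) = -10*(-1/15) = 2/3)
m(-5)*h(c(4)) = (2*(-5)*(5 - 5))*(2/3) = (2*(-5)*0)*(2/3) = 0*(2/3) = 0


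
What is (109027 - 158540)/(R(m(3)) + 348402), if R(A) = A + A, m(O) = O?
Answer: -49513/348408 ≈ -0.14211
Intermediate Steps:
R(A) = 2*A
(109027 - 158540)/(R(m(3)) + 348402) = (109027 - 158540)/(2*3 + 348402) = -49513/(6 + 348402) = -49513/348408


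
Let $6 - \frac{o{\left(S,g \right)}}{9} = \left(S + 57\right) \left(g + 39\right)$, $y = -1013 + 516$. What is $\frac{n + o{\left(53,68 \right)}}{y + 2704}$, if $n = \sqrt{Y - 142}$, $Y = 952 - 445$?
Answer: $- \frac{105876}{2207} + \frac{\sqrt{365}}{2207} \approx -47.964$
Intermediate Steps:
$Y = 507$
$y = -497$
$n = \sqrt{365}$ ($n = \sqrt{507 - 142} = \sqrt{365} \approx 19.105$)
$o{\left(S,g \right)} = 54 - 9 \left(39 + g\right) \left(57 + S\right)$ ($o{\left(S,g \right)} = 54 - 9 \left(S + 57\right) \left(g + 39\right) = 54 - 9 \left(57 + S\right) \left(39 + g\right) = 54 - 9 \left(39 + g\right) \left(57 + S\right)$)
$\frac{n + o{\left(53,68 \right)}}{y + 2704} = \frac{\sqrt{365} - \left(73440 + 32436\right)}{-497 + 2704} = \frac{\sqrt{365} - 105876}{2207} = \left(\sqrt{365} - 105876\right) \frac{1}{2207} = \left(-105876 + \sqrt{365}\right) \frac{1}{2207} = - \frac{105876}{2207} + \frac{\sqrt{365}}{2207}$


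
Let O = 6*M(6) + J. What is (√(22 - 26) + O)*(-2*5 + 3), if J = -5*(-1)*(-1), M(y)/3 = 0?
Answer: 35 - 14*I ≈ 35.0 - 14.0*I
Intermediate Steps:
M(y) = 0 (M(y) = 3*0 = 0)
J = -5 (J = 5*(-1) = -5)
O = -5 (O = 6*0 - 5 = 0 - 5 = -5)
(√(22 - 26) + O)*(-2*5 + 3) = (√(22 - 26) - 5)*(-2*5 + 3) = (√(-4) - 5)*(-10 + 3) = (2*I - 5)*(-7) = (-5 + 2*I)*(-7) = 35 - 14*I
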